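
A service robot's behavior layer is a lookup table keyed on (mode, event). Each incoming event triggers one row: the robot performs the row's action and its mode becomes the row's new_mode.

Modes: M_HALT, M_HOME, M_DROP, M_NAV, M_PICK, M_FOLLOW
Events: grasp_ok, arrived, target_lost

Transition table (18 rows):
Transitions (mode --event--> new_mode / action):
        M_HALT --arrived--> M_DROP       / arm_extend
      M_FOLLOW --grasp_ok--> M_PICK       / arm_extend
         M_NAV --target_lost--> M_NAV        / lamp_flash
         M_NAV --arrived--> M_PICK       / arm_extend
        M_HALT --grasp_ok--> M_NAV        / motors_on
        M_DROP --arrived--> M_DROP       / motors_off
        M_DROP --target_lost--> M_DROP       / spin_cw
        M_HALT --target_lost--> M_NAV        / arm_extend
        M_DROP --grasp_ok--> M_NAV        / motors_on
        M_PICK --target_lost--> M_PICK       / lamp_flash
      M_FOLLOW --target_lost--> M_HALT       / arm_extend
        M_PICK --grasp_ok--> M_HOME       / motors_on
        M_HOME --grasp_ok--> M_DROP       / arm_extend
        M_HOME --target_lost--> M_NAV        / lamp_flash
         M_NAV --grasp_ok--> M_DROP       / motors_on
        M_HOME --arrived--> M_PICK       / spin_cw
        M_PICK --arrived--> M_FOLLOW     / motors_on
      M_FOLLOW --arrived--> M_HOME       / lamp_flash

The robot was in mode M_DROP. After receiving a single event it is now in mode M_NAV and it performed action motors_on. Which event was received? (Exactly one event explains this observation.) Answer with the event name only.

try grasp_ok: (M_DROP, grasp_ok) → (M_NAV, motors_on)  ← matches
try arrived: (M_DROP, arrived) → (M_DROP, motors_off)
try target_lost: (M_DROP, target_lost) → (M_DROP, spin_cw)

grasp_ok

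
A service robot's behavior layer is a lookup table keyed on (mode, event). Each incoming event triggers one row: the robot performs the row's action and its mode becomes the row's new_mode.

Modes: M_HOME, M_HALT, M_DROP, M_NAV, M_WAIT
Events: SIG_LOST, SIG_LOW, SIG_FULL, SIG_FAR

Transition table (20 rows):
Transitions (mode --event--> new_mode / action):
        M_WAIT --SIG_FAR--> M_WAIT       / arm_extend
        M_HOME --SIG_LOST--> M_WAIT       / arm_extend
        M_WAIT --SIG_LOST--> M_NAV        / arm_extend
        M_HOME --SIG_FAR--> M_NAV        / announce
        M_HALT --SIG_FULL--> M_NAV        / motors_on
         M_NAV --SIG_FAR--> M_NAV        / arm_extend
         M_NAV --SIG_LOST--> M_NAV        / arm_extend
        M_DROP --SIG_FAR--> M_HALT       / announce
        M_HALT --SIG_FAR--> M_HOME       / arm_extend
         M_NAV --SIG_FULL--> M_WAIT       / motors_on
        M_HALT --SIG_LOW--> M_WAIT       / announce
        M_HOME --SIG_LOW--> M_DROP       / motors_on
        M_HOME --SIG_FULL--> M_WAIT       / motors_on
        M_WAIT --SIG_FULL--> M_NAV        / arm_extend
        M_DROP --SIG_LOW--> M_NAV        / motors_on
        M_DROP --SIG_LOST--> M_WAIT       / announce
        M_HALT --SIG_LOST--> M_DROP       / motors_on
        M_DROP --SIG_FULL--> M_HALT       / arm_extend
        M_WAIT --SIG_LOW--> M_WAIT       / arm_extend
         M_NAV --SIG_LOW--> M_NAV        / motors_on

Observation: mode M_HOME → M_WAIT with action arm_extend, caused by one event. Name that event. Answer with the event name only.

try SIG_LOST: (M_HOME, SIG_LOST) → (M_WAIT, arm_extend)  ← matches
try SIG_LOW: (M_HOME, SIG_LOW) → (M_DROP, motors_on)
try SIG_FULL: (M_HOME, SIG_FULL) → (M_WAIT, motors_on)
try SIG_FAR: (M_HOME, SIG_FAR) → (M_NAV, announce)

SIG_LOST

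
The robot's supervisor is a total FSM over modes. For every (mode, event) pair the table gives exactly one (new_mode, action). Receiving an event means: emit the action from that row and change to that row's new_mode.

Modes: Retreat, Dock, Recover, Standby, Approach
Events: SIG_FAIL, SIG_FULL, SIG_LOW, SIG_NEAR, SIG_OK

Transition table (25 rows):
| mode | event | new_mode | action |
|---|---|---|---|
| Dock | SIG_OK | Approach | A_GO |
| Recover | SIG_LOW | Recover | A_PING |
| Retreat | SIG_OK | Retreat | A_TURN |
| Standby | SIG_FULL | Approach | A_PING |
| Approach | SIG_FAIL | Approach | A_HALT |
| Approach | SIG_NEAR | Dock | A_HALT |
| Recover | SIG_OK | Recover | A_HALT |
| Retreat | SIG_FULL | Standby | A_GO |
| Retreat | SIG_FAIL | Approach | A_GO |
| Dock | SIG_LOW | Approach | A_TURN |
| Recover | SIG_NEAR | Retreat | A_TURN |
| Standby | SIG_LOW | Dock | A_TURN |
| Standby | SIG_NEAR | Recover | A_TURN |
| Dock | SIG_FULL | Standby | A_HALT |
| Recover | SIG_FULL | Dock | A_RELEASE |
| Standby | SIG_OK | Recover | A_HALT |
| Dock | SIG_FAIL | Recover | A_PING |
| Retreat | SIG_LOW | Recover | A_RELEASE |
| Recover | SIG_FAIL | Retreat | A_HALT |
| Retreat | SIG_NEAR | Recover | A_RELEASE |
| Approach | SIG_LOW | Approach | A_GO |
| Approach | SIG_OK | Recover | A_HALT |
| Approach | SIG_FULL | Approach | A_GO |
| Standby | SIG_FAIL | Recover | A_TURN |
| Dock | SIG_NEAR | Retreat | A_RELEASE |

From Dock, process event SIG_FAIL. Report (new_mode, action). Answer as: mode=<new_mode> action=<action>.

mode=Recover action=A_PING

current mode = Dock; filter table to that mode:
  (Dock, SIG_OK) → (Approach, A_GO)
  (Dock, SIG_LOW) → (Approach, A_TURN)
  (Dock, SIG_FULL) → (Standby, A_HALT)
  (Dock, SIG_FAIL) → (Recover, A_PING)  ← event matches
  (Dock, SIG_NEAR) → (Retreat, A_RELEASE)
event = SIG_FAIL selects (Recover, A_PING)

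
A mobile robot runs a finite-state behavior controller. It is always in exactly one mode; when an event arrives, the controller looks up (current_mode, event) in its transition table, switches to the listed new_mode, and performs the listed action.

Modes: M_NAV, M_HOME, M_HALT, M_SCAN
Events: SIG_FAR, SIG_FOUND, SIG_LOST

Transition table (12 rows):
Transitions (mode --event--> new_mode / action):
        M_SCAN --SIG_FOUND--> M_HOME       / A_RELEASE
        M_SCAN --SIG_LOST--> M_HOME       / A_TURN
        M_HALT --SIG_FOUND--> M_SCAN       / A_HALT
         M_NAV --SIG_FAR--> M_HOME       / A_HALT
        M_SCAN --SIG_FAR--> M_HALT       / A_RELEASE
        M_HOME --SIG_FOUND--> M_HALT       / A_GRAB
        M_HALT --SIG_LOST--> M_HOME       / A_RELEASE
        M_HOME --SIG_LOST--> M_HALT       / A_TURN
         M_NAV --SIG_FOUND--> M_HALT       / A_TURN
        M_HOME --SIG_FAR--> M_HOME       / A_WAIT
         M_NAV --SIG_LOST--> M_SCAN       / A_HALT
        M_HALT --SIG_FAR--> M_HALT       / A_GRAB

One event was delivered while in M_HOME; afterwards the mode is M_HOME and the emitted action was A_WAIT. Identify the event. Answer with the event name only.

SIG_FAR

try SIG_FAR: (M_HOME, SIG_FAR) → (M_HOME, A_WAIT)  ← matches
try SIG_FOUND: (M_HOME, SIG_FOUND) → (M_HALT, A_GRAB)
try SIG_LOST: (M_HOME, SIG_LOST) → (M_HALT, A_TURN)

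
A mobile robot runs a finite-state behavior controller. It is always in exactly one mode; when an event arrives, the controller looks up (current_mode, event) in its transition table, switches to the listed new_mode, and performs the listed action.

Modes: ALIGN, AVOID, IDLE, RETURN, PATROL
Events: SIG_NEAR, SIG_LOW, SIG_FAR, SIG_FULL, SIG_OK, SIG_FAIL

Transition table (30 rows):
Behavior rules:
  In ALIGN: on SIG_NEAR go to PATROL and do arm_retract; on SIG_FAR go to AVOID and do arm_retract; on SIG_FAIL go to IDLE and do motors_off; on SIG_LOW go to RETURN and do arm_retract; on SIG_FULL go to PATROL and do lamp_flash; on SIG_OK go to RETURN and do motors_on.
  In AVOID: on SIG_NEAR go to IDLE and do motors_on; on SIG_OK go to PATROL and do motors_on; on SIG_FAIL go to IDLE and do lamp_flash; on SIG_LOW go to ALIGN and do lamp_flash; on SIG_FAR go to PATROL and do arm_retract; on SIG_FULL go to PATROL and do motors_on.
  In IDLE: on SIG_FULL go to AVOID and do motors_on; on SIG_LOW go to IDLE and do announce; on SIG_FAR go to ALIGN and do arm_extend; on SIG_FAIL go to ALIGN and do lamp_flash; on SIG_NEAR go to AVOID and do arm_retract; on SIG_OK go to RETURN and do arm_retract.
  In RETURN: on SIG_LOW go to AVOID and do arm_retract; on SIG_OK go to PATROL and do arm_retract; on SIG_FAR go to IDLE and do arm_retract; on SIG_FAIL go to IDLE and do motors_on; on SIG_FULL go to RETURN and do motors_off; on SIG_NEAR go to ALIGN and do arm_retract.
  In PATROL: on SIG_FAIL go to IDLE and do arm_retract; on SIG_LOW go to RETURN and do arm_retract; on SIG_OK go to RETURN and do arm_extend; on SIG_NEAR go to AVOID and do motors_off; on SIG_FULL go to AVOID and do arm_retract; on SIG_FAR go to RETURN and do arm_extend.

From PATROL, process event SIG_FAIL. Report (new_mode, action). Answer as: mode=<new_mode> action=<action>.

current mode = PATROL; filter table to that mode:
  (PATROL, SIG_FAIL) → (IDLE, arm_retract)  ← event matches
  (PATROL, SIG_LOW) → (RETURN, arm_retract)
  (PATROL, SIG_OK) → (RETURN, arm_extend)
  (PATROL, SIG_NEAR) → (AVOID, motors_off)
  (PATROL, SIG_FULL) → (AVOID, arm_retract)
  (PATROL, SIG_FAR) → (RETURN, arm_extend)
event = SIG_FAIL selects (IDLE, arm_retract)

mode=IDLE action=arm_retract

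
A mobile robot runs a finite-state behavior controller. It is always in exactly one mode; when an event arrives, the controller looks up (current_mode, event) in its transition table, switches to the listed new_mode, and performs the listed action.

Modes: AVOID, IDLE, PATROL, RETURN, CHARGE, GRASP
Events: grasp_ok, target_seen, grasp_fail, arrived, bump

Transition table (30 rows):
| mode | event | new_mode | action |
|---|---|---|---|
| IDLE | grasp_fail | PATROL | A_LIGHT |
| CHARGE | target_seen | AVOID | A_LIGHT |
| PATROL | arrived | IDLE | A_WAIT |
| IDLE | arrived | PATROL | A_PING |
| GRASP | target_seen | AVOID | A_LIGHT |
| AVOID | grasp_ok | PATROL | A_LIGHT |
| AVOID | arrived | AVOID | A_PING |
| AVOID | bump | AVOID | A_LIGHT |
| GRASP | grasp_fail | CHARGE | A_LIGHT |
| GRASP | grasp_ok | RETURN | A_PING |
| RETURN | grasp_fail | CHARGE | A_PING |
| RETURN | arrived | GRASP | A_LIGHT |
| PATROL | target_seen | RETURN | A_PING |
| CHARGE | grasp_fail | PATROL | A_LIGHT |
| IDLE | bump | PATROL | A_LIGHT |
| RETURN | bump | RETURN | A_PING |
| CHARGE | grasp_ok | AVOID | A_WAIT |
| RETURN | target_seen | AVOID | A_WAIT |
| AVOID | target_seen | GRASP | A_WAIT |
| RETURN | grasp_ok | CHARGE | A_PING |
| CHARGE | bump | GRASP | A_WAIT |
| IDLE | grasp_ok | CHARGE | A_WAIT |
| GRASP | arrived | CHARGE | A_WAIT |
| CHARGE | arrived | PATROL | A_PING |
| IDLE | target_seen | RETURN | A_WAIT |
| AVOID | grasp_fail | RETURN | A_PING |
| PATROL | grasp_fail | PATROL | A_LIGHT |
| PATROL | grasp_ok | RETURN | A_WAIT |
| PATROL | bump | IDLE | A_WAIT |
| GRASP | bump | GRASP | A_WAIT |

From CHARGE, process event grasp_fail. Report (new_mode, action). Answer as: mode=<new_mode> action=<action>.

current mode = CHARGE; filter table to that mode:
  (CHARGE, target_seen) → (AVOID, A_LIGHT)
  (CHARGE, grasp_fail) → (PATROL, A_LIGHT)  ← event matches
  (CHARGE, grasp_ok) → (AVOID, A_WAIT)
  (CHARGE, bump) → (GRASP, A_WAIT)
  (CHARGE, arrived) → (PATROL, A_PING)
event = grasp_fail selects (PATROL, A_LIGHT)

mode=PATROL action=A_LIGHT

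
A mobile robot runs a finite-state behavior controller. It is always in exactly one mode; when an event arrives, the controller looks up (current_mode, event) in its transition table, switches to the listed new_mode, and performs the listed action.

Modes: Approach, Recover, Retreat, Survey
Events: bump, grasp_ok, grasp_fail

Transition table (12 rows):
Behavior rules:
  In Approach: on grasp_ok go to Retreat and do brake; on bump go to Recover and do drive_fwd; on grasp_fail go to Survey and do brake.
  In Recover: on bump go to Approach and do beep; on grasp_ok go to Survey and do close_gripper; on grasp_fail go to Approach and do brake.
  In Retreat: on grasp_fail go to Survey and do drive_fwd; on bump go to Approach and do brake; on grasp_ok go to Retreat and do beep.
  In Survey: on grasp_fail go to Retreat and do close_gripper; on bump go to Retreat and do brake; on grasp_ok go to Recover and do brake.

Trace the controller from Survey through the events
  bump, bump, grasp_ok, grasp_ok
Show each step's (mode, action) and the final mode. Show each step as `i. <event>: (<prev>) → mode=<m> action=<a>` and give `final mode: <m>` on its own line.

1. bump: (Survey) → mode=Retreat action=brake
2. bump: (Retreat) → mode=Approach action=brake
3. grasp_ok: (Approach) → mode=Retreat action=brake
4. grasp_ok: (Retreat) → mode=Retreat action=beep

final mode: Retreat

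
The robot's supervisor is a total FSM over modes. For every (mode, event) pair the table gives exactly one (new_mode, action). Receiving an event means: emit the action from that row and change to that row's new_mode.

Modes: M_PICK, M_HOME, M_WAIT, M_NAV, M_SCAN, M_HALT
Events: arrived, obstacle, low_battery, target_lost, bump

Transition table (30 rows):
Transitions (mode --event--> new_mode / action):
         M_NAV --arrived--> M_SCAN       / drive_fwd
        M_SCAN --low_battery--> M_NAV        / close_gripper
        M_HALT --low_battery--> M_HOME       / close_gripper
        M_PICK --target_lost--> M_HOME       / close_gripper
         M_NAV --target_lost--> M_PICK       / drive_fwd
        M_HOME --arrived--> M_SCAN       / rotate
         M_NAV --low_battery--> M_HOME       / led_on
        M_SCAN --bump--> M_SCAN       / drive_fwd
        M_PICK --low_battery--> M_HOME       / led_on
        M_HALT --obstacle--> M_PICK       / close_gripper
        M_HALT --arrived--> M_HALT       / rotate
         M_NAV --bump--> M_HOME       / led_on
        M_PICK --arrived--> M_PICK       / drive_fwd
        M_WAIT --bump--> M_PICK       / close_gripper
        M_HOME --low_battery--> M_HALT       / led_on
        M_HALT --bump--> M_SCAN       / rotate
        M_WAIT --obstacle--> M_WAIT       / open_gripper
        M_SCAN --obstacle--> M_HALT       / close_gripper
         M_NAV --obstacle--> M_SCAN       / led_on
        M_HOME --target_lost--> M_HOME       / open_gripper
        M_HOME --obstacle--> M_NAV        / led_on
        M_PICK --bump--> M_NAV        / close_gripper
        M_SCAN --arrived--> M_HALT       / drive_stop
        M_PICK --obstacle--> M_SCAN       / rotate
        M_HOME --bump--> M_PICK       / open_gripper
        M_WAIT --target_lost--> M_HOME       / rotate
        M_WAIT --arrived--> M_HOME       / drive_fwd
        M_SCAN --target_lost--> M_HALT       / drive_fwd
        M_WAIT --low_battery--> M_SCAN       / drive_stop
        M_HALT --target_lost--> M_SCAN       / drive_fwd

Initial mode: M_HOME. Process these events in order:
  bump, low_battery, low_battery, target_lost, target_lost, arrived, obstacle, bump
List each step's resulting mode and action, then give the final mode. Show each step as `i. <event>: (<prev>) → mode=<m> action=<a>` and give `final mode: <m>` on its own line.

1. bump: (M_HOME) → mode=M_PICK action=open_gripper
2. low_battery: (M_PICK) → mode=M_HOME action=led_on
3. low_battery: (M_HOME) → mode=M_HALT action=led_on
4. target_lost: (M_HALT) → mode=M_SCAN action=drive_fwd
5. target_lost: (M_SCAN) → mode=M_HALT action=drive_fwd
6. arrived: (M_HALT) → mode=M_HALT action=rotate
7. obstacle: (M_HALT) → mode=M_PICK action=close_gripper
8. bump: (M_PICK) → mode=M_NAV action=close_gripper

final mode: M_NAV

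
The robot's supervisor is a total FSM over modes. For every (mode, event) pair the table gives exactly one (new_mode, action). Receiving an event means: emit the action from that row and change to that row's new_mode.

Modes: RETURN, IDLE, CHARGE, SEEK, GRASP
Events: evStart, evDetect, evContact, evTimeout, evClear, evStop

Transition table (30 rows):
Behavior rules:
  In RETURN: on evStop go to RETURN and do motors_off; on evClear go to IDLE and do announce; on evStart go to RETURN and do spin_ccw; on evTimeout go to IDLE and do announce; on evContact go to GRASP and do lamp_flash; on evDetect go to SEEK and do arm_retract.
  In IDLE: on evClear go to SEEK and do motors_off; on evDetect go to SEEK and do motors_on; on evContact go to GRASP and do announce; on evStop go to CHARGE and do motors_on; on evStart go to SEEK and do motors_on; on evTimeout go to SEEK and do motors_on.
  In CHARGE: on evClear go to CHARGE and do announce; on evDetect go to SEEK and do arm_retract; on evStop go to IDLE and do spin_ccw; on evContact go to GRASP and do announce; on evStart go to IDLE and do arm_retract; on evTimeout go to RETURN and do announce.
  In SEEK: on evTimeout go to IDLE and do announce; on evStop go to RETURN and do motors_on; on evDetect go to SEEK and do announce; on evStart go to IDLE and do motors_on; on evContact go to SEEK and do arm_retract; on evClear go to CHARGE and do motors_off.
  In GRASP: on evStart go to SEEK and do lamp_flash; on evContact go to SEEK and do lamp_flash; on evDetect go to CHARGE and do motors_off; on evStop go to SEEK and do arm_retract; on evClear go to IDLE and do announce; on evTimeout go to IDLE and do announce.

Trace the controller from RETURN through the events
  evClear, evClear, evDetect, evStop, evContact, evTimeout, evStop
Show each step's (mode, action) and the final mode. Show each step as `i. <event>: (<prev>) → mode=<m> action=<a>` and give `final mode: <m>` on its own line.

final mode: CHARGE

1. evClear: (RETURN) → mode=IDLE action=announce
2. evClear: (IDLE) → mode=SEEK action=motors_off
3. evDetect: (SEEK) → mode=SEEK action=announce
4. evStop: (SEEK) → mode=RETURN action=motors_on
5. evContact: (RETURN) → mode=GRASP action=lamp_flash
6. evTimeout: (GRASP) → mode=IDLE action=announce
7. evStop: (IDLE) → mode=CHARGE action=motors_on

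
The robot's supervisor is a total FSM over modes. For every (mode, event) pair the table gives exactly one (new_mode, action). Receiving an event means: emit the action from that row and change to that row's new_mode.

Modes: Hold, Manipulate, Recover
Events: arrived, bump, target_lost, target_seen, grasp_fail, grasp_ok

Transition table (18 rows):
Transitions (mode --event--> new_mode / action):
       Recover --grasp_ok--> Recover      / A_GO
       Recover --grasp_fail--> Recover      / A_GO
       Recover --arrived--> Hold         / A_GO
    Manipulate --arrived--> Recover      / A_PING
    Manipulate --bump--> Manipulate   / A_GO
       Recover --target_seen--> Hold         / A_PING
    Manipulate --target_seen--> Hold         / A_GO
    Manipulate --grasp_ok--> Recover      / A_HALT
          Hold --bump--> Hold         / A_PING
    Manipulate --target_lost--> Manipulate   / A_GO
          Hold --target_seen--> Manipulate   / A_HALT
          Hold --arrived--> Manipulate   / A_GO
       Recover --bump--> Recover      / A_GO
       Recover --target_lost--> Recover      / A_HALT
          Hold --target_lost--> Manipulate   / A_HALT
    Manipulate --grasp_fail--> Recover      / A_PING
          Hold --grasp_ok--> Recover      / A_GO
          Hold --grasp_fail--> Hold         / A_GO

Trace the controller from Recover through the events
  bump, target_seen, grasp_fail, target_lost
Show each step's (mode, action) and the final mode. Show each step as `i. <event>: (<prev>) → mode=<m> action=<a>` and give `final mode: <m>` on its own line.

1. bump: (Recover) → mode=Recover action=A_GO
2. target_seen: (Recover) → mode=Hold action=A_PING
3. grasp_fail: (Hold) → mode=Hold action=A_GO
4. target_lost: (Hold) → mode=Manipulate action=A_HALT

final mode: Manipulate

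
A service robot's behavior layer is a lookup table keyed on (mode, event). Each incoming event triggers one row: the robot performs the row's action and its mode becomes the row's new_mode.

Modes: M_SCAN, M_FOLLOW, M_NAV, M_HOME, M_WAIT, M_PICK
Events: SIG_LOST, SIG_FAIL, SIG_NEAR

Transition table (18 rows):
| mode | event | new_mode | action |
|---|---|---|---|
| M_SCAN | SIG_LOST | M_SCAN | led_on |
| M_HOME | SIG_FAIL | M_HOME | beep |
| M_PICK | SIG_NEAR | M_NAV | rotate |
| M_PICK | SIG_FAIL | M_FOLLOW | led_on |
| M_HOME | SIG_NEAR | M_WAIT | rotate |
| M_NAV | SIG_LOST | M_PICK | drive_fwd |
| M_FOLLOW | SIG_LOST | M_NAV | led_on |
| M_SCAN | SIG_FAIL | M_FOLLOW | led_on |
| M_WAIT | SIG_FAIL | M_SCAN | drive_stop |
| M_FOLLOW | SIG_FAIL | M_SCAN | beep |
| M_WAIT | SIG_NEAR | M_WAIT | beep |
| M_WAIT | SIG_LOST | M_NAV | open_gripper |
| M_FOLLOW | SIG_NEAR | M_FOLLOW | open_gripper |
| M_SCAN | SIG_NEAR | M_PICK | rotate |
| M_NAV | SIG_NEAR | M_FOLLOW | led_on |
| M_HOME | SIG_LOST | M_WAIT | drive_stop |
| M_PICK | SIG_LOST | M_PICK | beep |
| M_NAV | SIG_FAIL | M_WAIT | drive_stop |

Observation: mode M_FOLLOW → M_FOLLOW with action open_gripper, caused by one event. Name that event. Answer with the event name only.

SIG_NEAR

try SIG_LOST: (M_FOLLOW, SIG_LOST) → (M_NAV, led_on)
try SIG_FAIL: (M_FOLLOW, SIG_FAIL) → (M_SCAN, beep)
try SIG_NEAR: (M_FOLLOW, SIG_NEAR) → (M_FOLLOW, open_gripper)  ← matches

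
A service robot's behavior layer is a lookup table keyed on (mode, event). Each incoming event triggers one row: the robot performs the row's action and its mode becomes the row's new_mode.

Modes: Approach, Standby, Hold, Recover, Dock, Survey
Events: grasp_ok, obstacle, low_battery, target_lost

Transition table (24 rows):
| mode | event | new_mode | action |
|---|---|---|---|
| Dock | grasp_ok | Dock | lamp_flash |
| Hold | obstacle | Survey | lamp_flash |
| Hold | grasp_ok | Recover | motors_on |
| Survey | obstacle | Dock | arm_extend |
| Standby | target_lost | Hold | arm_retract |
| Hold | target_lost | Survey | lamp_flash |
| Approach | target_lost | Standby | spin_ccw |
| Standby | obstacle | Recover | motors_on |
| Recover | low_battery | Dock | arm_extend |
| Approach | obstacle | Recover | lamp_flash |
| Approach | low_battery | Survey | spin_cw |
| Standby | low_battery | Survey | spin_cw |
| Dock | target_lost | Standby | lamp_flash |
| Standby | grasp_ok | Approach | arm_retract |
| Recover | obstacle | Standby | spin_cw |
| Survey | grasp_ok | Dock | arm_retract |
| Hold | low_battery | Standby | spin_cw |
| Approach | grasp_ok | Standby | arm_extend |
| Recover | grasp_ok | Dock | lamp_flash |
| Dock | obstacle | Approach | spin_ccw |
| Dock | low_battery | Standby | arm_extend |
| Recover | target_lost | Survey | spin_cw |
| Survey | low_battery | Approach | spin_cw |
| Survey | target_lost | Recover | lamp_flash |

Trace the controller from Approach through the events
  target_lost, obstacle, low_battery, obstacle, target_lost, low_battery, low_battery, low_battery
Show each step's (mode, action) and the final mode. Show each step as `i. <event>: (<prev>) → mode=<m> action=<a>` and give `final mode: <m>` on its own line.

1. target_lost: (Approach) → mode=Standby action=spin_ccw
2. obstacle: (Standby) → mode=Recover action=motors_on
3. low_battery: (Recover) → mode=Dock action=arm_extend
4. obstacle: (Dock) → mode=Approach action=spin_ccw
5. target_lost: (Approach) → mode=Standby action=spin_ccw
6. low_battery: (Standby) → mode=Survey action=spin_cw
7. low_battery: (Survey) → mode=Approach action=spin_cw
8. low_battery: (Approach) → mode=Survey action=spin_cw

final mode: Survey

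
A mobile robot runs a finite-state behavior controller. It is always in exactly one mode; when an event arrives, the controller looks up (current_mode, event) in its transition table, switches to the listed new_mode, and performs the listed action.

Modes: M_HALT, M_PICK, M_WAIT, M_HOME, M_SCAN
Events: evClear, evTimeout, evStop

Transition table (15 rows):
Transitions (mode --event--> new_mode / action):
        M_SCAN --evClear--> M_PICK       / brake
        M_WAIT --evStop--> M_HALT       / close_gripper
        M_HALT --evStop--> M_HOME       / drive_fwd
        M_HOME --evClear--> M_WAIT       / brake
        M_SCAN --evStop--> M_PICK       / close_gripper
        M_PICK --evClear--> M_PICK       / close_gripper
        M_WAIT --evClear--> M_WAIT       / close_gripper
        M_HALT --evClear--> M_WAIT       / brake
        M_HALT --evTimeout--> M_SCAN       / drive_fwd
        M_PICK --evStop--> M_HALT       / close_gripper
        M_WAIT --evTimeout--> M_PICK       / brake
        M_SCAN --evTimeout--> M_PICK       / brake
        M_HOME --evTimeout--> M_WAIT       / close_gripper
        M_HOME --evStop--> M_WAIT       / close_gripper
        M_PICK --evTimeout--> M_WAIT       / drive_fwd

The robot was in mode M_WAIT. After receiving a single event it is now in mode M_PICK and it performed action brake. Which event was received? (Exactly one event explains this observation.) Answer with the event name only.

evTimeout

try evClear: (M_WAIT, evClear) → (M_WAIT, close_gripper)
try evTimeout: (M_WAIT, evTimeout) → (M_PICK, brake)  ← matches
try evStop: (M_WAIT, evStop) → (M_HALT, close_gripper)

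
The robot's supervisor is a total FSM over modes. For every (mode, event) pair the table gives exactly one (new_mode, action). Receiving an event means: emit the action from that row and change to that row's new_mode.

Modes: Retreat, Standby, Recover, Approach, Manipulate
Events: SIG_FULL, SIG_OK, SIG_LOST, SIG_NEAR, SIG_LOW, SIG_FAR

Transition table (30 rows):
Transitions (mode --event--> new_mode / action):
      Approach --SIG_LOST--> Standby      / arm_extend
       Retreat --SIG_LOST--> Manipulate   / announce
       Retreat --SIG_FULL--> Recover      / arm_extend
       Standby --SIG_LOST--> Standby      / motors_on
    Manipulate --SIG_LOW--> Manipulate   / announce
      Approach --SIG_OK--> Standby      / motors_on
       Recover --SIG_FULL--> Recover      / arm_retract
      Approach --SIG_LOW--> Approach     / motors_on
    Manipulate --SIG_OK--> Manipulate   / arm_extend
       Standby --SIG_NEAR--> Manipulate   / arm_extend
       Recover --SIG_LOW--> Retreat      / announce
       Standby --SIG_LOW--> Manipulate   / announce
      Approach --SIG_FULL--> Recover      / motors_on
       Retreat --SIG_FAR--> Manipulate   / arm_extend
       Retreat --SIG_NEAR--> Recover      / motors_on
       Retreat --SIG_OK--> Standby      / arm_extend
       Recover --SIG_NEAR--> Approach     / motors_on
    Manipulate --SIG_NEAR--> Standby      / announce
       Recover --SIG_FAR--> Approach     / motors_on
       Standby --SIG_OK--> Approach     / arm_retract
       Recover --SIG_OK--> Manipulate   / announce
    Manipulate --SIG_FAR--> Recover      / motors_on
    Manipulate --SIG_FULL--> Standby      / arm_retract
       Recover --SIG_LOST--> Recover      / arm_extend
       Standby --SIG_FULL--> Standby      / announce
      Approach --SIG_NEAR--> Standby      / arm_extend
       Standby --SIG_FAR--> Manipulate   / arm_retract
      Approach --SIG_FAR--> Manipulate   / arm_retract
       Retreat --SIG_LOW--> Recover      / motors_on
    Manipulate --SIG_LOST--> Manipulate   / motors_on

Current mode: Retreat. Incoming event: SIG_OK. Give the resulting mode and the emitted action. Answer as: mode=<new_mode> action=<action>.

mode=Standby action=arm_extend

current mode = Retreat; filter table to that mode:
  (Retreat, SIG_LOST) → (Manipulate, announce)
  (Retreat, SIG_FULL) → (Recover, arm_extend)
  (Retreat, SIG_FAR) → (Manipulate, arm_extend)
  (Retreat, SIG_NEAR) → (Recover, motors_on)
  (Retreat, SIG_OK) → (Standby, arm_extend)  ← event matches
  (Retreat, SIG_LOW) → (Recover, motors_on)
event = SIG_OK selects (Standby, arm_extend)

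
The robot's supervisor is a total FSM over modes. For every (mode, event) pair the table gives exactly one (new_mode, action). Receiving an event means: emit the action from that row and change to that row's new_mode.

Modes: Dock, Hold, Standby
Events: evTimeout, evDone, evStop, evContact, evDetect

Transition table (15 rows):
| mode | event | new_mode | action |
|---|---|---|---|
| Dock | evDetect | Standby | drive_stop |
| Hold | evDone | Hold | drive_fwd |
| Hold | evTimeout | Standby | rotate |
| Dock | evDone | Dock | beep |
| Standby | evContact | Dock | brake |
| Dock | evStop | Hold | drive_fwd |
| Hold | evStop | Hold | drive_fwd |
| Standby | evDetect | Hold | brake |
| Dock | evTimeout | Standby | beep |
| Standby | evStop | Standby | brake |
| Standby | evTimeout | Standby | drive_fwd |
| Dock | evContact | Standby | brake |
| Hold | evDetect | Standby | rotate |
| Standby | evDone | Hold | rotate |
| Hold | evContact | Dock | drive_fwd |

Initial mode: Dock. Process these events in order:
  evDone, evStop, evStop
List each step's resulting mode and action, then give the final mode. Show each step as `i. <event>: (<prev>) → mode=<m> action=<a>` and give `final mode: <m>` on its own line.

final mode: Hold

1. evDone: (Dock) → mode=Dock action=beep
2. evStop: (Dock) → mode=Hold action=drive_fwd
3. evStop: (Hold) → mode=Hold action=drive_fwd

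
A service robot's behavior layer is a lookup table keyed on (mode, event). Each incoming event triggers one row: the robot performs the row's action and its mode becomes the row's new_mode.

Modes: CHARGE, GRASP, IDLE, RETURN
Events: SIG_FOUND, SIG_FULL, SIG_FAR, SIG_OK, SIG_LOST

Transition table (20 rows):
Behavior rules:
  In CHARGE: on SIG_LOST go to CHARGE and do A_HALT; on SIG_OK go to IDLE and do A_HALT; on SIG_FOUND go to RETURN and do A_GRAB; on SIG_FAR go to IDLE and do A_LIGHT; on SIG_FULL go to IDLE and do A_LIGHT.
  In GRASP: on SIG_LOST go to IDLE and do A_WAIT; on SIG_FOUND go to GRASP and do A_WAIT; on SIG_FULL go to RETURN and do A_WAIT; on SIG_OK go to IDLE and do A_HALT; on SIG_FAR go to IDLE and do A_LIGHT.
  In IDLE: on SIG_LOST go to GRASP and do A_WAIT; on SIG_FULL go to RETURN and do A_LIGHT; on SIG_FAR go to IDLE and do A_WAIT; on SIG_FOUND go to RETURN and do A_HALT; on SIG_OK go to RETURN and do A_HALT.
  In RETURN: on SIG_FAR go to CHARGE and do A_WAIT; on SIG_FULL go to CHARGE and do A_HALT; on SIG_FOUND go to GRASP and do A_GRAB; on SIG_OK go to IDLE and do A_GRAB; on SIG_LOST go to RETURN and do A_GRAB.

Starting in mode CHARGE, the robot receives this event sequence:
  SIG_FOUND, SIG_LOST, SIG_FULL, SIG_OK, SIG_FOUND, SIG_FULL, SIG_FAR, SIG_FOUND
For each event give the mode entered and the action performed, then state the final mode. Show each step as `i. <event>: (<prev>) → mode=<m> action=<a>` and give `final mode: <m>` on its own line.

final mode: RETURN

1. SIG_FOUND: (CHARGE) → mode=RETURN action=A_GRAB
2. SIG_LOST: (RETURN) → mode=RETURN action=A_GRAB
3. SIG_FULL: (RETURN) → mode=CHARGE action=A_HALT
4. SIG_OK: (CHARGE) → mode=IDLE action=A_HALT
5. SIG_FOUND: (IDLE) → mode=RETURN action=A_HALT
6. SIG_FULL: (RETURN) → mode=CHARGE action=A_HALT
7. SIG_FAR: (CHARGE) → mode=IDLE action=A_LIGHT
8. SIG_FOUND: (IDLE) → mode=RETURN action=A_HALT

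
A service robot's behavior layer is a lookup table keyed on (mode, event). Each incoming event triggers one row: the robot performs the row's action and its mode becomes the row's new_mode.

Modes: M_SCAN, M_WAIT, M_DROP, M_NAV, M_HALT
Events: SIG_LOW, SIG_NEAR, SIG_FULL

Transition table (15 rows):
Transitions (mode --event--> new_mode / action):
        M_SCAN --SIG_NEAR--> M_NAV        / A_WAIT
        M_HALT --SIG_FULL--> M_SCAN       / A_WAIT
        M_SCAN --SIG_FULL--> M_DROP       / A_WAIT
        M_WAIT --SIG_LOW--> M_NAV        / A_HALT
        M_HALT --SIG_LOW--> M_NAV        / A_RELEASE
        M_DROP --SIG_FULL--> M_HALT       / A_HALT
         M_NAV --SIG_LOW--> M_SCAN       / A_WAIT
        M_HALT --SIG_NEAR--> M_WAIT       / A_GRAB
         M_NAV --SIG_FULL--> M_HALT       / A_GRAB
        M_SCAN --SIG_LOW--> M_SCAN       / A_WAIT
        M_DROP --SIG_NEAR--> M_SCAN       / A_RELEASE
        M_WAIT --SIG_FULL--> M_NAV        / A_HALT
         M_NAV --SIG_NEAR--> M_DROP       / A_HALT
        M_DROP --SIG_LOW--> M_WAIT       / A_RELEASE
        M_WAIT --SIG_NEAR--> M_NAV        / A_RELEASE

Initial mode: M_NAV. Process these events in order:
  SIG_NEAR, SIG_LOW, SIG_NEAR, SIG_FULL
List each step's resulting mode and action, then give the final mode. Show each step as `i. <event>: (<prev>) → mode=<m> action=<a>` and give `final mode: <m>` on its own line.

1. SIG_NEAR: (M_NAV) → mode=M_DROP action=A_HALT
2. SIG_LOW: (M_DROP) → mode=M_WAIT action=A_RELEASE
3. SIG_NEAR: (M_WAIT) → mode=M_NAV action=A_RELEASE
4. SIG_FULL: (M_NAV) → mode=M_HALT action=A_GRAB

final mode: M_HALT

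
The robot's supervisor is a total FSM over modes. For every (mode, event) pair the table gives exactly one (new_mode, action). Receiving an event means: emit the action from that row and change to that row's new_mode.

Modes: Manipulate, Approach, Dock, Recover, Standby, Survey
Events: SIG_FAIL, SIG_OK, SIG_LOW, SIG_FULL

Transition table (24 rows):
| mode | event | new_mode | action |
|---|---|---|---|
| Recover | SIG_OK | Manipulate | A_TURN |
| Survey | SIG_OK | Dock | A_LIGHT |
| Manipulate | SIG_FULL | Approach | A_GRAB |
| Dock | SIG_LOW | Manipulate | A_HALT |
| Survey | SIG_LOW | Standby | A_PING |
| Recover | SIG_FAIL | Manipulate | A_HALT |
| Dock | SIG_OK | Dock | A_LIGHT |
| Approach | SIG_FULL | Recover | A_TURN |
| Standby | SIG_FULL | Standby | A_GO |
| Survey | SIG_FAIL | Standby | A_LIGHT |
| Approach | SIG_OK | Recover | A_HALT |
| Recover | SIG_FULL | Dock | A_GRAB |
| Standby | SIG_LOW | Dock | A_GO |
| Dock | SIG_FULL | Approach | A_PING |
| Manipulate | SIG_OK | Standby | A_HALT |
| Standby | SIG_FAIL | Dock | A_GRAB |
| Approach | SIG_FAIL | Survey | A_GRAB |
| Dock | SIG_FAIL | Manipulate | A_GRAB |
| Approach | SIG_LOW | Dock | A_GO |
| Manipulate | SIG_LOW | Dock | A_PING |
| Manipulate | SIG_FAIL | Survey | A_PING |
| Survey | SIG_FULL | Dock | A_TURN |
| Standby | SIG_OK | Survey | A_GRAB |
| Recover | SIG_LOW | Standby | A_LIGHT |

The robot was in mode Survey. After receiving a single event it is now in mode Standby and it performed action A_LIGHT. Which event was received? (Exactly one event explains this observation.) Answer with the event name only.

try SIG_FAIL: (Survey, SIG_FAIL) → (Standby, A_LIGHT)  ← matches
try SIG_OK: (Survey, SIG_OK) → (Dock, A_LIGHT)
try SIG_LOW: (Survey, SIG_LOW) → (Standby, A_PING)
try SIG_FULL: (Survey, SIG_FULL) → (Dock, A_TURN)

SIG_FAIL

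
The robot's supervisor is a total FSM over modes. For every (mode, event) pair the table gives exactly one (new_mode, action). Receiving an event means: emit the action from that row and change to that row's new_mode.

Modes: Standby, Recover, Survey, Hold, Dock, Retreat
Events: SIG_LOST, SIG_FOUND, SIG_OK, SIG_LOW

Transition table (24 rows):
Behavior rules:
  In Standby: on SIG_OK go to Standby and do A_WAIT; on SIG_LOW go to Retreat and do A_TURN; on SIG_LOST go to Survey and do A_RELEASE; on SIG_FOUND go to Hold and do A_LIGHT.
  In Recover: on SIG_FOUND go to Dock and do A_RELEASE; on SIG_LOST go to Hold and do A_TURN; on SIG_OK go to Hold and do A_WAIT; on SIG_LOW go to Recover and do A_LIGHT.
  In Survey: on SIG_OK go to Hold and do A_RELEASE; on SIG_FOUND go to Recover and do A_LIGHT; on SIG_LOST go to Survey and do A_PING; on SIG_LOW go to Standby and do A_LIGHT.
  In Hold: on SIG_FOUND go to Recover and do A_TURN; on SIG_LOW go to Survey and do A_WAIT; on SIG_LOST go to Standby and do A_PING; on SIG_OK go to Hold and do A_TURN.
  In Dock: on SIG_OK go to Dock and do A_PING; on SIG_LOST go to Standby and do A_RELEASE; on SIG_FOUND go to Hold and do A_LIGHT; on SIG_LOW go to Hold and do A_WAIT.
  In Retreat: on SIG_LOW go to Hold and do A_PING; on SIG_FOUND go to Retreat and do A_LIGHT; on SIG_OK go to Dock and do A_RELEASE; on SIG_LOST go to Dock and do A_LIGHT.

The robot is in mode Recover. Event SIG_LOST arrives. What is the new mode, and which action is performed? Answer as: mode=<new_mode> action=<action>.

mode=Hold action=A_TURN

current mode = Recover; filter table to that mode:
  (Recover, SIG_FOUND) → (Dock, A_RELEASE)
  (Recover, SIG_LOST) → (Hold, A_TURN)  ← event matches
  (Recover, SIG_OK) → (Hold, A_WAIT)
  (Recover, SIG_LOW) → (Recover, A_LIGHT)
event = SIG_LOST selects (Hold, A_TURN)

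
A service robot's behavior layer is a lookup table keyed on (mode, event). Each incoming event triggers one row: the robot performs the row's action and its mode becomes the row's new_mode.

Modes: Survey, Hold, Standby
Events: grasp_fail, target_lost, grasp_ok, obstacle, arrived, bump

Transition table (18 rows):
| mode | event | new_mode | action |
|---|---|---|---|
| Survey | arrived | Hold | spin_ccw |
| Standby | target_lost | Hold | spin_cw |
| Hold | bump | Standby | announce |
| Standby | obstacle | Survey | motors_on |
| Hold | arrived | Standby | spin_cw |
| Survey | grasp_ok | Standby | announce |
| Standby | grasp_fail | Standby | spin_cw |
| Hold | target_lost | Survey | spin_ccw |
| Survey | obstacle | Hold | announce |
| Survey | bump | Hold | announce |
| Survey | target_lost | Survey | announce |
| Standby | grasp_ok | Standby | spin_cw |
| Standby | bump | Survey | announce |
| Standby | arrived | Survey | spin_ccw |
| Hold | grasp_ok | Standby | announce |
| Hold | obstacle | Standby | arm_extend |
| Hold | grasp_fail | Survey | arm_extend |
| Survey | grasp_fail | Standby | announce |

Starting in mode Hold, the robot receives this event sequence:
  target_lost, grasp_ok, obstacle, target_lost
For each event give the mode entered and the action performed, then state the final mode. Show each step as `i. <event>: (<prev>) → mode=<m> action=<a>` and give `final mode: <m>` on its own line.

1. target_lost: (Hold) → mode=Survey action=spin_ccw
2. grasp_ok: (Survey) → mode=Standby action=announce
3. obstacle: (Standby) → mode=Survey action=motors_on
4. target_lost: (Survey) → mode=Survey action=announce

final mode: Survey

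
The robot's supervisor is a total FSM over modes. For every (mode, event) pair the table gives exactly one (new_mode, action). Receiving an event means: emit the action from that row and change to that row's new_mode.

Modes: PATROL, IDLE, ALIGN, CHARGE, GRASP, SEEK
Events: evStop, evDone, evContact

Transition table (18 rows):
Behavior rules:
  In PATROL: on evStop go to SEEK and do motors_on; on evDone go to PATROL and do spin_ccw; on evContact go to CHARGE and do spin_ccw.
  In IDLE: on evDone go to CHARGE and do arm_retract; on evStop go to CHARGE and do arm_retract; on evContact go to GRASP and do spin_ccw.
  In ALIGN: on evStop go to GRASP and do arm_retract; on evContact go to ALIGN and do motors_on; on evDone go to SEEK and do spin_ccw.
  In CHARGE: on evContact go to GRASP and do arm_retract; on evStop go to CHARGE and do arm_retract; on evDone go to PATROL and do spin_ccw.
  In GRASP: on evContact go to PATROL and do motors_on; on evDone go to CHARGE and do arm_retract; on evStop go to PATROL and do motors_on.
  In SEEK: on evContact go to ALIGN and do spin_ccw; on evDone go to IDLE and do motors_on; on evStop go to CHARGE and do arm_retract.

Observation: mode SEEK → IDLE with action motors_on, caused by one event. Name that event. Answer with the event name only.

try evStop: (SEEK, evStop) → (CHARGE, arm_retract)
try evDone: (SEEK, evDone) → (IDLE, motors_on)  ← matches
try evContact: (SEEK, evContact) → (ALIGN, spin_ccw)

evDone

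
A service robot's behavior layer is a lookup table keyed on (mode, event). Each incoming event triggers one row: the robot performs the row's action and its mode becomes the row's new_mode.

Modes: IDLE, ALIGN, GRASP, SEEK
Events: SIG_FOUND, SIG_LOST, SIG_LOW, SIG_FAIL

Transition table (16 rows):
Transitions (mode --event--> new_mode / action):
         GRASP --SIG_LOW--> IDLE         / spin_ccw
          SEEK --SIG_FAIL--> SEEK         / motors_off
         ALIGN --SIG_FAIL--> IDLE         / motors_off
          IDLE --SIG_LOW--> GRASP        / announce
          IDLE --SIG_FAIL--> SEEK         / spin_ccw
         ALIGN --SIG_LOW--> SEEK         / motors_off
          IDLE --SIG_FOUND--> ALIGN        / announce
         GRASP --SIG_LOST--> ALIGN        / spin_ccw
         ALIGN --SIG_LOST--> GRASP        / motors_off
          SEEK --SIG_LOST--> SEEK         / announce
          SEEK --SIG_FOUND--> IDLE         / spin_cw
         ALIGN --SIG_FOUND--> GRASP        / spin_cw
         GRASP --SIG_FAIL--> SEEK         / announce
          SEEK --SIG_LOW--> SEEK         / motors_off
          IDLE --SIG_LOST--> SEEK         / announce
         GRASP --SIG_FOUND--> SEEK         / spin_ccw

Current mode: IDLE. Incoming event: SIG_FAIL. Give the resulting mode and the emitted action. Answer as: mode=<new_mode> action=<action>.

mode=SEEK action=spin_ccw

current mode = IDLE; filter table to that mode:
  (IDLE, SIG_LOW) → (GRASP, announce)
  (IDLE, SIG_FAIL) → (SEEK, spin_ccw)  ← event matches
  (IDLE, SIG_FOUND) → (ALIGN, announce)
  (IDLE, SIG_LOST) → (SEEK, announce)
event = SIG_FAIL selects (SEEK, spin_ccw)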